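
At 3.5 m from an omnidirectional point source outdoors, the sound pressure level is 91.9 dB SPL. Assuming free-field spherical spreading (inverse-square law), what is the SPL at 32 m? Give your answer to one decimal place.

72.7 dB SPL

For a point source in a free field, ΔL = −20·log₁₀(d₂/d₁).
ΔL = −20·log₁₀(32/3.5) = -19.22 dB, so L₂ = 91.9 + (-19.22) = 72.7 dB SPL.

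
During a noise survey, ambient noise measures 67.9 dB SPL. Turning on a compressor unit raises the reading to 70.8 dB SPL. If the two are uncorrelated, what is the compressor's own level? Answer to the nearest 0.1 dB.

67.7 dB SPL

Remove the background by subtracting linear intensities:
L_src = 10·log₁₀(10^(70.8/10) − 10^(67.9/10)) = 10·log₁₀(5857000) = 67.7 dB SPL.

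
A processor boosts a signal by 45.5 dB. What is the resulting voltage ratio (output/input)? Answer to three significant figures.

188

Voltage ratio = 10^(dB/20).
10^(45.5/20) = 10^(2.275) = 188.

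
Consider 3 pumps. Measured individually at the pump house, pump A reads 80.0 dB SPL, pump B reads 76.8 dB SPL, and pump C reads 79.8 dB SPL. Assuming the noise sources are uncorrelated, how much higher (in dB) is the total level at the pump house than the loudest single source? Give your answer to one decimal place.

Incoherent sources sum as intensities:
L_total = 10·log₁₀(10^(80.0/10) + 10^(76.8/10) + 10^(79.8/10)) = 83.86 dB SPL.
Excess over the loudest (80.0 dB): 83.86 − 80.0 = 3.9 dB.

3.9 dB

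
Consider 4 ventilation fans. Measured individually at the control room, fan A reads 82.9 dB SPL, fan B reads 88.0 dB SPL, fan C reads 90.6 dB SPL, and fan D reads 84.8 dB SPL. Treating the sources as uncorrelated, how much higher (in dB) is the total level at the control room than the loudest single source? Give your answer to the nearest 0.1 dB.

Uncorrelated sources add in intensity (power), not in dB.
L_total = 10·log₁₀(10^(82.9/10) + 10^(88.0/10) + 10^(90.6/10) + 10^(84.8/10)) = 93.57 dB SPL.
Excess over the loudest (90.6 dB): 93.57 − 90.6 = 3.0 dB.

3.0 dB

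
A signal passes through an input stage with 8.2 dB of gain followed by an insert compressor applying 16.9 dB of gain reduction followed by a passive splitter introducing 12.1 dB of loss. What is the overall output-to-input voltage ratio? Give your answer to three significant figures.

0.0912

Net gain = 8.2 + (−16.9) + (−12.1) = -20.8 dB.
Voltage ratio = 10^(-20.8/20) = 0.0912.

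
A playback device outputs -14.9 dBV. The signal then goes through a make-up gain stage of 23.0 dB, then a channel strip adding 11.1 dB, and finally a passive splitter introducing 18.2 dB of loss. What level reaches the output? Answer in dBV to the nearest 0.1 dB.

Gain stages sum in dB:
-14.9 + 23.0 + 11.1 − 18.2 = +1.0 dBV.

+1.0 dBV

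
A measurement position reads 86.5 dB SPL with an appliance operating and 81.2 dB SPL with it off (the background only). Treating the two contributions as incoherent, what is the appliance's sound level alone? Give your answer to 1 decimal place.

Remove the background by subtracting linear intensities:
L_src = 10·log₁₀(10^(86.5/10) − 10^(81.2/10)) = 10·log₁₀(314900000) = 85.0 dB SPL.

85.0 dB SPL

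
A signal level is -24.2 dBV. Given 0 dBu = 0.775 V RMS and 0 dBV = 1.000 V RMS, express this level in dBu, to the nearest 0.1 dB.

-22.0 dBu

The offset between the scales is 20·log₁₀(0.775/1.000) = −2.214 dB.
So dBu = -24.2 + 2.214 = -22.0 dBu.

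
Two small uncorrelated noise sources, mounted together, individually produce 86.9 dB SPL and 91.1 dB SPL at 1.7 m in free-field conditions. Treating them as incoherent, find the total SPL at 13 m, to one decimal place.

Combined at 1.7 m: 10·log₁₀(10^(86.9/10)+10^(91.1/10)) = 92.50 dB SPL.
Then apply −20·log₁₀(13/1.7) = -17.67 dB → 74.8 dB SPL.

74.8 dB SPL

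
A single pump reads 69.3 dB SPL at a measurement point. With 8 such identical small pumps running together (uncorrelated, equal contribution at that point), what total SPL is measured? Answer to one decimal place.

8 equal incoherent sources raise the level by 10·log₁₀(8) = 9.03 dB.
L_total = 69.3 + 9.03 = 78.3 dB SPL.

78.3 dB SPL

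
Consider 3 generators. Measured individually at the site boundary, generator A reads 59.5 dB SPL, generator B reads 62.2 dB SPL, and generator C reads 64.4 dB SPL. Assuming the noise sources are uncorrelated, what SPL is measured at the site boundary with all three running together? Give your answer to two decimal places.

67.25 dB SPL

Add the sources as powers (linear), then convert back to dB:
L_total = 10·log₁₀(10^(59.5/10) + 10^(62.2/10) + 10^(64.4/10)) = 10·log₁₀(5305000) = 67.25 dB SPL.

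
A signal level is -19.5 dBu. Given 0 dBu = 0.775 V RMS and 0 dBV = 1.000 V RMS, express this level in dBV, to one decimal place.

-21.7 dBV

The offset between the scales is 20·log₁₀(0.775/1.000) = −2.214 dB.
So dBV = -19.5 − 2.214 = -21.7 dBV.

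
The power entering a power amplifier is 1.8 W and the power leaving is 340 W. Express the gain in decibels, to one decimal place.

Power ratio → dB uses the 10·log₁₀ form:
10·log₁₀(340/1.8) = 10·log₁₀(188.9) = 22.8 dB.

22.8 dB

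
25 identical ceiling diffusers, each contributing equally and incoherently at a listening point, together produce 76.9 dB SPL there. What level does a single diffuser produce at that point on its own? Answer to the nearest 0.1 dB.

25 equal incoherent sources add 10·log₁₀(25) = 13.98 dB over one source.
L_one = 76.9 − 13.98 = 62.9 dB SPL.

62.9 dB SPL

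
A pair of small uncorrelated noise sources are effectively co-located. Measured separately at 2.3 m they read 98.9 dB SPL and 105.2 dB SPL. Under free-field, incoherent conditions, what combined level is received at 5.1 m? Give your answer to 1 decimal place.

99.2 dB SPL

Combined at 2.3 m: 10·log₁₀(10^(98.9/10)+10^(105.2/10)) = 106.11 dB SPL.
Then apply −20·log₁₀(5.1/2.3) = -6.92 dB → 99.2 dB SPL.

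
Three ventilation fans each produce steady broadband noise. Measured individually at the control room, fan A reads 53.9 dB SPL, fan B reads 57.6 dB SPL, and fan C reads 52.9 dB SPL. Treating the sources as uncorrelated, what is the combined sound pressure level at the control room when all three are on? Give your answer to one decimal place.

60.1 dB SPL

Add the sources as powers (linear), then convert back to dB:
L_total = 10·log₁₀(10^(53.9/10) + 10^(57.6/10) + 10^(52.9/10)) = 10·log₁₀(1016000) = 60.1 dB SPL.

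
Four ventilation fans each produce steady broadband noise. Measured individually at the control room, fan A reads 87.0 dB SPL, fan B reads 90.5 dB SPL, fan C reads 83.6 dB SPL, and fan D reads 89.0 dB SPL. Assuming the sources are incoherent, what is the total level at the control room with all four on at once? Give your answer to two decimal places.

94.23 dB SPL

Incoherent sources sum as intensities:
L_total = 10·log₁₀(10^(87.0/10) + 10^(90.5/10) + 10^(83.6/10) + 10^(89.0/10)) = 10·log₁₀(2647000000) = 94.23 dB SPL.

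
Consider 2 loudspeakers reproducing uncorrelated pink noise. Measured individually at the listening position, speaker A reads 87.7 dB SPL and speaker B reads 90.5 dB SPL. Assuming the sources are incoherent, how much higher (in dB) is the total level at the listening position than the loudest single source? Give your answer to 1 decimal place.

1.8 dB

Add the sources as powers (linear), then convert back to dB:
L_total = 10·log₁₀(10^(87.7/10) + 10^(90.5/10)) = 92.33 dB SPL.
Excess over the loudest (90.5 dB): 92.33 − 90.5 = 1.8 dB.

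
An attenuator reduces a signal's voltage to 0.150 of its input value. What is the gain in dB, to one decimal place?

For a voltage ratio, dB = 20·log₁₀(V₂/V₁).
20·log₁₀(0.150) = -16.5 dB.

-16.5 dB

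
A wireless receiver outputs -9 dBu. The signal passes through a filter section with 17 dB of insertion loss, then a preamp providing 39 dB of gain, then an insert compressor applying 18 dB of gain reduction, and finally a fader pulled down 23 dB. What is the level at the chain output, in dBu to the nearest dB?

-28 dBu

Cascaded gains and losses add directly in dB.
-9 − 17 + 39 − 18 − 23 = -28 dBu.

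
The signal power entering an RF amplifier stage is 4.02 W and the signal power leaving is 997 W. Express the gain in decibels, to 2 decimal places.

For a power ratio, dB = 10·log₁₀(P₂/P₁).
10·log₁₀(997/4.02) = 10·log₁₀(248.0) = 23.94 dB.

23.94 dB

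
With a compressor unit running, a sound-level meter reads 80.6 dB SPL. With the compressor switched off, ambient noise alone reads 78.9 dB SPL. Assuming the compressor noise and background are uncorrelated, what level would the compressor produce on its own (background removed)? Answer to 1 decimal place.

75.7 dB SPL

Remove the background by subtracting linear intensities:
L_src = 10·log₁₀(10^(80.6/10) − 10^(78.9/10)) = 10·log₁₀(37190000) = 75.7 dB SPL.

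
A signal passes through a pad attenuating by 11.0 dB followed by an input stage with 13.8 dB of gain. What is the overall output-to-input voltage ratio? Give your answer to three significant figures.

1.38

Net gain = (−11.0) + 13.8 = 2.8 dB.
Voltage ratio = 10^(2.8/20) = 1.38.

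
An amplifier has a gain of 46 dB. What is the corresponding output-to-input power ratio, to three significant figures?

39800

Power ratio = 10^(dB/10).
10^(46/10) = 10^(4.600) = 39800.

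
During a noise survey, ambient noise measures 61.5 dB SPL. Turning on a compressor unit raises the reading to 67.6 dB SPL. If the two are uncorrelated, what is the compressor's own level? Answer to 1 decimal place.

Subtract intensities: L_src = 10·log₁₀(10^(L_total/10) − 10^(L_bg/10)).
L_src = 10·log₁₀(10^(67.6/10) − 10^(61.5/10)) = 10·log₁₀(4342000) = 66.4 dB SPL.

66.4 dB SPL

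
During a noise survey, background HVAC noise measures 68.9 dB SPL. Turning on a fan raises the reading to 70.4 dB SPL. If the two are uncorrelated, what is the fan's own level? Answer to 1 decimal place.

Remove the background by subtracting linear intensities:
L_src = 10·log₁₀(10^(70.4/10) − 10^(68.9/10)) = 10·log₁₀(3202000) = 65.1 dB SPL.

65.1 dB SPL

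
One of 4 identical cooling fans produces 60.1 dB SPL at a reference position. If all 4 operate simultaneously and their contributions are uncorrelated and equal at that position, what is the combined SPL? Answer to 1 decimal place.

66.1 dB SPL

4 equal incoherent sources raise the level by 10·log₁₀(4) = 6.02 dB.
L_total = 60.1 + 6.02 = 66.1 dB SPL.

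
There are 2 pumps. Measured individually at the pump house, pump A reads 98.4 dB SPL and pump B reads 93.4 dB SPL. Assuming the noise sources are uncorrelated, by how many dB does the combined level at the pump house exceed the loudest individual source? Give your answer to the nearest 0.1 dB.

Uncorrelated sources add in intensity (power), not in dB.
L_total = 10·log₁₀(10^(98.4/10) + 10^(93.4/10)) = 99.59 dB SPL.
Excess over the loudest (98.4 dB): 99.59 − 98.4 = 1.2 dB.

1.2 dB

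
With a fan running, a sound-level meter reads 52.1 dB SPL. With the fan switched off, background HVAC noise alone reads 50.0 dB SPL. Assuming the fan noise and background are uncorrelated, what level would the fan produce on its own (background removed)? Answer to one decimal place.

Remove the background by subtracting linear intensities:
L_src = 10·log₁₀(10^(52.1/10) − 10^(50.0/10)) = 10·log₁₀(62180) = 47.9 dB SPL.

47.9 dB SPL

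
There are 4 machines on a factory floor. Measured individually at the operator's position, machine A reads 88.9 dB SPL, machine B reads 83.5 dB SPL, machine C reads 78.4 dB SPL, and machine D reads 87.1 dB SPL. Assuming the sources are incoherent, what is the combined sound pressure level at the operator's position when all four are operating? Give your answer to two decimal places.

91.99 dB SPL

Add the sources as powers (linear), then convert back to dB:
L_total = 10·log₁₀(10^(88.9/10) + 10^(83.5/10) + 10^(78.4/10) + 10^(87.1/10)) = 10·log₁₀(1582000000) = 91.99 dB SPL.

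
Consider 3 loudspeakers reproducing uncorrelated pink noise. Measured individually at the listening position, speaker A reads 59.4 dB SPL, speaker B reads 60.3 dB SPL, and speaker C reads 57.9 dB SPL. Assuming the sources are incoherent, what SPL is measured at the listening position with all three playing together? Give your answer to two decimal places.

Uncorrelated sources add in intensity (power), not in dB.
L_total = 10·log₁₀(10^(59.4/10) + 10^(60.3/10) + 10^(57.9/10)) = 10·log₁₀(2559000) = 64.08 dB SPL.

64.08 dB SPL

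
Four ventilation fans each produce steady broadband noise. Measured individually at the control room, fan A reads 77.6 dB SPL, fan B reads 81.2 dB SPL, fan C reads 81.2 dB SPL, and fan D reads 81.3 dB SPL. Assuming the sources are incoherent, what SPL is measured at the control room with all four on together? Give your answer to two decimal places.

86.59 dB SPL

Uncorrelated sources add in intensity (power), not in dB.
L_total = 10·log₁₀(10^(77.6/10) + 10^(81.2/10) + 10^(81.2/10) + 10^(81.3/10)) = 10·log₁₀(456100000) = 86.59 dB SPL.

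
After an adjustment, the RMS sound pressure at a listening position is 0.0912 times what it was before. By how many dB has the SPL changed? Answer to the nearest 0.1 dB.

-20.8 dB

Sound pressure is an amplitude quantity: ΔL = 20·log₁₀(p₂/p₁).
20·log₁₀(0.0912) = -20.8 dB.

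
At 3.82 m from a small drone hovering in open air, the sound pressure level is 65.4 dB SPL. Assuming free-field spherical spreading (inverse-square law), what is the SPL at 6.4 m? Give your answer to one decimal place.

For a point source in a free field, ΔL = −20·log₁₀(d₂/d₁).
ΔL = −20·log₁₀(6.4/3.82) = -4.48 dB, so L₂ = 65.4 + (-4.48) = 60.9 dB SPL.

60.9 dB SPL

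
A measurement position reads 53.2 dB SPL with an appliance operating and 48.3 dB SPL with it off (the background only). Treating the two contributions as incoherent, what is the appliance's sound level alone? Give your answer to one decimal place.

51.5 dB SPL

Remove the background by subtracting linear intensities:
L_src = 10·log₁₀(10^(53.2/10) − 10^(48.3/10)) = 10·log₁₀(141300) = 51.5 dB SPL.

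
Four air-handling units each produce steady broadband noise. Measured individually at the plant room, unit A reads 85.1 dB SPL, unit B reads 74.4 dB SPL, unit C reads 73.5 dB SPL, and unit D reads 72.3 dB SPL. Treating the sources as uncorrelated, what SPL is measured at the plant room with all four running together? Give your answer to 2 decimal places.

85.92 dB SPL

Uncorrelated sources add in intensity (power), not in dB.
L_total = 10·log₁₀(10^(85.1/10) + 10^(74.4/10) + 10^(73.5/10) + 10^(72.3/10)) = 10·log₁₀(390500000) = 85.92 dB SPL.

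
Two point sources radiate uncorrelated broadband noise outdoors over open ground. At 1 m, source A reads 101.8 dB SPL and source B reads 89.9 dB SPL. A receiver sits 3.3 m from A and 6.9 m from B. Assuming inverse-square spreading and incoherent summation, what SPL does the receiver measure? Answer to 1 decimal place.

91.5 dB SPL

At the listener: L_A = 101.8 − 20·log₁₀(3.3) = 91.43 dB; L_B = 89.9 − 20·log₁₀(6.9) = 73.12 dB.
Combined: 10·log₁₀(10^(91.43/10)+10^(73.12/10)) = 91.5 dB SPL.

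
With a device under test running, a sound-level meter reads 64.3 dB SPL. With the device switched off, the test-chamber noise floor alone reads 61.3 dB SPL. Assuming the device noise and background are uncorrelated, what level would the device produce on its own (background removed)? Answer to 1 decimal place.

Remove the background by subtracting linear intensities:
L_src = 10·log₁₀(10^(64.3/10) − 10^(61.3/10)) = 10·log₁₀(1343000) = 61.3 dB SPL.

61.3 dB SPL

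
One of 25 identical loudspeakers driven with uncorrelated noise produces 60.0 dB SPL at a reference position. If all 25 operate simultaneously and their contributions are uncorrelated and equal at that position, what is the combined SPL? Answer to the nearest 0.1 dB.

74.0 dB SPL

25 equal incoherent sources raise the level by 10·log₁₀(25) = 13.98 dB.
L_total = 60.0 + 13.98 = 74.0 dB SPL.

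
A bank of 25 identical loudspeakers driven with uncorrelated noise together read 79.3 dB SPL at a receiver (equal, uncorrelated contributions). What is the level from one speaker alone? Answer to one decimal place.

25 equal incoherent sources add 10·log₁₀(25) = 13.98 dB over one source.
L_one = 79.3 − 13.98 = 65.3 dB SPL.

65.3 dB SPL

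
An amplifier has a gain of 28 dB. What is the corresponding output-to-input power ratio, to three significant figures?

631

Power ratio = 10^(dB/10).
10^(28/10) = 10^(2.800) = 631.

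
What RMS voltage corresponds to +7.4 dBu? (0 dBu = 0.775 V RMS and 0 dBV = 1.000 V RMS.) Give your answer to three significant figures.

V = 0.775 V × 10^(+7.4/20).
= 0.775 × 2.344 = 1.82 V.

1.82 V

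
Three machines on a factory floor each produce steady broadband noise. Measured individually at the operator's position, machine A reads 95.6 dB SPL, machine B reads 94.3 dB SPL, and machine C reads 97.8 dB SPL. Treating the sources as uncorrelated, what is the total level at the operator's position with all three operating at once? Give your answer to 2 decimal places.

Incoherent sources sum as intensities:
L_total = 10·log₁₀(10^(95.6/10) + 10^(94.3/10) + 10^(97.8/10)) = 10·log₁₀(12348000000) = 100.92 dB SPL.

100.92 dB SPL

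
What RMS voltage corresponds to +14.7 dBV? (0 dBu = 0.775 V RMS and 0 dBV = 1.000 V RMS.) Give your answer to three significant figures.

5.43 V

V = 1.000 V × 10^(+14.7/20).
= 1.000 × 5.433 = 5.43 V.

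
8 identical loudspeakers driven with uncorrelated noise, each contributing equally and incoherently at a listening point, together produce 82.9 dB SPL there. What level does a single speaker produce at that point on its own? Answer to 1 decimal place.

73.9 dB SPL

8 equal incoherent sources add 10·log₁₀(8) = 9.03 dB over one source.
L_one = 82.9 − 9.03 = 73.9 dB SPL.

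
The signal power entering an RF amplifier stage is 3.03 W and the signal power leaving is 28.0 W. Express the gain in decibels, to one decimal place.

9.7 dB

Power ratio → dB uses the 10·log₁₀ form:
10·log₁₀(28.0/3.03) = 10·log₁₀(9.241) = 9.7 dB.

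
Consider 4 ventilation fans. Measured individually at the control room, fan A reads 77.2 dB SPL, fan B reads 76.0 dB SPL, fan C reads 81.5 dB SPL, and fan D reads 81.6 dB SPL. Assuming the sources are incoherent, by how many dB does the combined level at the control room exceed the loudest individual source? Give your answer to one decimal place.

Add the sources as powers (linear), then convert back to dB:
L_total = 10·log₁₀(10^(77.2/10) + 10^(76.0/10) + 10^(81.5/10) + 10^(81.6/10)) = 85.78 dB SPL.
Excess over the loudest (81.6 dB): 85.78 − 81.6 = 4.2 dB.

4.2 dB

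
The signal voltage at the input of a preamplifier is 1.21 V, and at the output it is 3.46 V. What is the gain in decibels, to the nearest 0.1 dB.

9.1 dB

Voltage ratio → dB uses the 20·log₁₀ form:
20·log₁₀(3.46/1.21) = 20·log₁₀(2.860) = 9.1 dB.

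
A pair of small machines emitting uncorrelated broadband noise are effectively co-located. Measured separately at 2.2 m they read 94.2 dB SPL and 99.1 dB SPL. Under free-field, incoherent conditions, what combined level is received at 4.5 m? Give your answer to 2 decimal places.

Combined at 2.2 m: 10·log₁₀(10^(94.2/10)+10^(99.1/10)) = 100.318 dB SPL.
Then apply −20·log₁₀(4.5/2.2) = -6.216 dB → 94.10 dB SPL.

94.10 dB SPL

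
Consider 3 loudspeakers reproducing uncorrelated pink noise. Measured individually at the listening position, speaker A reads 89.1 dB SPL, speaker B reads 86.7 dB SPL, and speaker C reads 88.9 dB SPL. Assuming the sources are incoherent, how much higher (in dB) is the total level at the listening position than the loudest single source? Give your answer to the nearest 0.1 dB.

Incoherent sources sum as intensities:
L_total = 10·log₁₀(10^(89.1/10) + 10^(86.7/10) + 10^(88.9/10)) = 93.13 dB SPL.
Excess over the loudest (89.1 dB): 93.13 − 89.1 = 4.0 dB.

4.0 dB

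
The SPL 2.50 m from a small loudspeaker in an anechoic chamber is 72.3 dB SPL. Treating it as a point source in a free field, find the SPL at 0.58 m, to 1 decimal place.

For a point source in a free field, ΔL = −20·log₁₀(d₂/d₁).
ΔL = −20·log₁₀(0.58/2.50) = 12.69 dB, so L₂ = 72.3 + (12.69) = 85.0 dB SPL.

85.0 dB SPL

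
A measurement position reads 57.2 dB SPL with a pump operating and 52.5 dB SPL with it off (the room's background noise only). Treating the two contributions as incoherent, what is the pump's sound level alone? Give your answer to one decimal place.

Remove the background by subtracting linear intensities:
L_src = 10·log₁₀(10^(57.2/10) − 10^(52.5/10)) = 10·log₁₀(347000) = 55.4 dB SPL.

55.4 dB SPL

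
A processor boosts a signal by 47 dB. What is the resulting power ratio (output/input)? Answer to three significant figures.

Power ratio = 10^(dB/10).
10^(47/10) = 10^(4.700) = 50100.

50100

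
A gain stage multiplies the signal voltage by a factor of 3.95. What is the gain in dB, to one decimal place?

Voltage is an amplitude quantity, so gain = 20·log₁₀(V_out/V_in).
20·log₁₀(3.95) = 11.9 dB.

11.9 dB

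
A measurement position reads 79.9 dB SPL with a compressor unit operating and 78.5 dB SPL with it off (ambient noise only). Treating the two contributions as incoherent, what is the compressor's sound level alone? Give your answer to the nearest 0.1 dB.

Subtract intensities: L_src = 10·log₁₀(10^(L_total/10) − 10^(L_bg/10)).
L_src = 10·log₁₀(10^(79.9/10) − 10^(78.5/10)) = 10·log₁₀(26930000) = 74.3 dB SPL.

74.3 dB SPL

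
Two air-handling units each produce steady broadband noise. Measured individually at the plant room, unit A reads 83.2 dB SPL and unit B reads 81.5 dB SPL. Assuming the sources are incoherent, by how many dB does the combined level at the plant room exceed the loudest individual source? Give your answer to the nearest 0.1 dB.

Incoherent sources sum as intensities:
L_total = 10·log₁₀(10^(83.2/10) + 10^(81.5/10)) = 85.44 dB SPL.
Excess over the loudest (83.2 dB): 85.44 − 83.2 = 2.2 dB.

2.2 dB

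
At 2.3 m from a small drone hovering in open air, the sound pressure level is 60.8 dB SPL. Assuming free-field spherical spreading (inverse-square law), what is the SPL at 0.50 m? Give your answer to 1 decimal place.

For a point source in a free field, ΔL = −20·log₁₀(d₂/d₁).
ΔL = −20·log₁₀(0.50/2.3) = 13.26 dB, so L₂ = 60.8 + (13.26) = 74.1 dB SPL.

74.1 dB SPL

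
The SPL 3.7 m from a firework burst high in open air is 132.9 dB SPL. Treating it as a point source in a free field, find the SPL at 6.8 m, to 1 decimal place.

Free-field point source: level drops by 20·log₁₀ of the distance ratio.
ΔL = −20·log₁₀(6.8/3.7) = -5.29 dB, so L₂ = 132.9 + (-5.29) = 127.6 dB SPL.

127.6 dB SPL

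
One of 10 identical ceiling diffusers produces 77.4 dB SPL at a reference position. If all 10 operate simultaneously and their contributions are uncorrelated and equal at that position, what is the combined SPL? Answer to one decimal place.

87.4 dB SPL

10 equal incoherent sources raise the level by 10·log₁₀(10) = 10.00 dB.
L_total = 77.4 + 10.00 = 87.4 dB SPL.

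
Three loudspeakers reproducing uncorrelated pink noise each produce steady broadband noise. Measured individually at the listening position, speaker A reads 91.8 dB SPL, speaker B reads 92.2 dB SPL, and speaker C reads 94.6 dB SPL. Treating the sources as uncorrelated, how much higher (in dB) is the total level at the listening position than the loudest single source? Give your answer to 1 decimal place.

Incoherent sources sum as intensities:
L_total = 10·log₁₀(10^(91.8/10) + 10^(92.2/10) + 10^(94.6/10)) = 97.82 dB SPL.
Excess over the loudest (94.6 dB): 97.82 − 94.6 = 3.2 dB.

3.2 dB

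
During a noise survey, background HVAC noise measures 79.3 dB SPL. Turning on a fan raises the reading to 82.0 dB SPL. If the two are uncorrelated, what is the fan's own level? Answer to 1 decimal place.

Background correction is a power subtraction:
L_src = 10·log₁₀(10^(82.0/10) − 10^(79.3/10)) = 10·log₁₀(73380000) = 78.7 dB SPL.

78.7 dB SPL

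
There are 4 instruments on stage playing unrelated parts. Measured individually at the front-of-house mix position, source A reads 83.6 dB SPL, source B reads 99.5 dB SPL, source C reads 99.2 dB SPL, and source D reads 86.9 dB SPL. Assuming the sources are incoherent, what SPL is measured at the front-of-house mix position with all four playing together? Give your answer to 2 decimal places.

Uncorrelated sources add in intensity (power), not in dB.
L_total = 10·log₁₀(10^(83.6/10) + 10^(99.5/10) + 10^(99.2/10) + 10^(86.9/10)) = 10·log₁₀(17949000000) = 102.54 dB SPL.

102.54 dB SPL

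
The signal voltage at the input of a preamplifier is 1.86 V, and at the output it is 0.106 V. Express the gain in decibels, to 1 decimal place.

Voltage is an amplitude quantity, so gain = 20·log₁₀(V_out/V_in).
20·log₁₀(0.106/1.86) = 20·log₁₀(0.05699) = -24.9 dB.

-24.9 dB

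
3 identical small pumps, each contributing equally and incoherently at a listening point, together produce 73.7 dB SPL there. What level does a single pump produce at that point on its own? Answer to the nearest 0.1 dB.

3 equal incoherent sources add 10·log₁₀(3) = 4.77 dB over one source.
L_one = 73.7 − 4.77 = 68.9 dB SPL.

68.9 dB SPL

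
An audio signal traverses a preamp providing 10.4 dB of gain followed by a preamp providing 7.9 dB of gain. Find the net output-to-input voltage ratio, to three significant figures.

8.22

Net gain = 10.4 + 7.9 = 18.3 dB.
Voltage ratio = 10^(18.3/20) = 8.22.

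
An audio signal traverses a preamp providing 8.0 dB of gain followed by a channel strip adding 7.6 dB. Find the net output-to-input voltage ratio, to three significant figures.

6.03

Net gain = 8.0 + 7.6 = 15.6 dB.
Voltage ratio = 10^(15.6/20) = 6.03.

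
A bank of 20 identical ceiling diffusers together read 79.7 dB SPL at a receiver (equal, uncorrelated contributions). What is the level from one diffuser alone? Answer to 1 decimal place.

66.7 dB SPL

20 equal incoherent sources add 10·log₁₀(20) = 13.01 dB over one source.
L_one = 79.7 − 13.01 = 66.7 dB SPL.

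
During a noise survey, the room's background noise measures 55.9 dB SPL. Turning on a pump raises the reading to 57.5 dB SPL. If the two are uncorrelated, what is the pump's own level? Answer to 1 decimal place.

52.4 dB SPL

Subtract intensities: L_src = 10·log₁₀(10^(L_total/10) − 10^(L_bg/10)).
L_src = 10·log₁₀(10^(57.5/10) − 10^(55.9/10)) = 10·log₁₀(173300) = 52.4 dB SPL.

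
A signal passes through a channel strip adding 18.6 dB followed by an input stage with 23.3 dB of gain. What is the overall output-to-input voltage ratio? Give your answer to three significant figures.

124

Net gain = 18.6 + 23.3 = 41.9 dB.
Voltage ratio = 10^(41.9/20) = 124.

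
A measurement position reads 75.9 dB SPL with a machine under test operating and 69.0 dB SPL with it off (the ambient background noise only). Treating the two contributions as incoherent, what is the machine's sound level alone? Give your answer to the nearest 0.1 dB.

Subtract intensities: L_src = 10·log₁₀(10^(L_total/10) − 10^(L_bg/10)).
L_src = 10·log₁₀(10^(75.9/10) − 10^(69.0/10)) = 10·log₁₀(30960000) = 74.9 dB SPL.

74.9 dB SPL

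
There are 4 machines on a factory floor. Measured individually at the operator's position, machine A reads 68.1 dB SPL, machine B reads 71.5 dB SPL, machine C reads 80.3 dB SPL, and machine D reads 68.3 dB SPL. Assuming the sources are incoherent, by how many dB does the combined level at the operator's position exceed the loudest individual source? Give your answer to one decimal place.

Incoherent sources sum as intensities:
L_total = 10·log₁₀(10^(68.1/10) + 10^(71.5/10) + 10^(80.3/10) + 10^(68.3/10)) = 81.29 dB SPL.
Excess over the loudest (80.3 dB): 81.29 − 80.3 = 1.0 dB.

1.0 dB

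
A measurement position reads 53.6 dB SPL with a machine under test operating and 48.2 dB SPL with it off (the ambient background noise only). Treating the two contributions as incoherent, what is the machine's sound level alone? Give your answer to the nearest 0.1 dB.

Subtract intensities: L_src = 10·log₁₀(10^(L_total/10) − 10^(L_bg/10)).
L_src = 10·log₁₀(10^(53.6/10) − 10^(48.2/10)) = 10·log₁₀(163000) = 52.1 dB SPL.

52.1 dB SPL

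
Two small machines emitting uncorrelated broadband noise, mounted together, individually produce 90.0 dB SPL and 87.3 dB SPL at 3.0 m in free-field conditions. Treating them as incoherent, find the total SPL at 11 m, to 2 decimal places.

80.58 dB SPL

Combined at 3.0 m: 10·log₁₀(10^(90.0/10)+10^(87.3/10)) = 91.867 dB SPL.
Then apply −20·log₁₀(11/3.0) = -11.285 dB → 80.58 dB SPL.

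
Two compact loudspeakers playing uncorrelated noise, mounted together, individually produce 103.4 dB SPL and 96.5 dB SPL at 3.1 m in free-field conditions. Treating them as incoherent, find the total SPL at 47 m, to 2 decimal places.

80.59 dB SPL

Combined at 3.1 m: 10·log₁₀(10^(103.4/10)+10^(96.5/10)) = 104.207 dB SPL.
Then apply −20·log₁₀(47/3.1) = -23.615 dB → 80.59 dB SPL.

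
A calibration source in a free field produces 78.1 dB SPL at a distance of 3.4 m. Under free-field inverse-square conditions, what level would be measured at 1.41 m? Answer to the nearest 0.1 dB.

85.7 dB SPL

Inverse-square spreading gives ΔL = −20·log₁₀(d₂/d₁).
ΔL = −20·log₁₀(1.41/3.4) = 7.65 dB, so L₂ = 78.1 + (7.65) = 85.7 dB SPL.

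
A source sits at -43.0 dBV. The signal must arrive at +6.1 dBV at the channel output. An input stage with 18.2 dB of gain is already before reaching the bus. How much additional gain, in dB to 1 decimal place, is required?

The required make-up gain is the shortfall in the dB sum.
G = +6.1 − (-43.0) − 18.2 = 30.9 dB.

30.9 dB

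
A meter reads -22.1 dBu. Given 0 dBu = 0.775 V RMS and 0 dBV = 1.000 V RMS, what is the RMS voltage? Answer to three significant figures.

0.0609 V

V = 0.775 V × 10^(-22.1/20).
= 0.775 × 0.07852 = 0.0609 V.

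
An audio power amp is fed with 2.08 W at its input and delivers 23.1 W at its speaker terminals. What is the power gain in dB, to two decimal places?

For a power ratio, dB = 10·log₁₀(P₂/P₁).
10·log₁₀(23.1/2.08) = 10·log₁₀(11.11) = 10.46 dB.

10.46 dB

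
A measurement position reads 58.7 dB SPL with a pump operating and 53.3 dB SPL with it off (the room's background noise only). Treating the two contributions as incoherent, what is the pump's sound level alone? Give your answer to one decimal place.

Background correction is a power subtraction:
L_src = 10·log₁₀(10^(58.7/10) − 10^(53.3/10)) = 10·log₁₀(527500) = 57.2 dB SPL.

57.2 dB SPL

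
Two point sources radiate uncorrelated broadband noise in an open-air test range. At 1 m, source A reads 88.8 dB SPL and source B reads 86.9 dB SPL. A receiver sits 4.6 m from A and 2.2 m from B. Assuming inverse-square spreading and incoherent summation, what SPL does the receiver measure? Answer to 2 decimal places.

81.37 dB SPL

At the listener: L_A = 88.8 − 20·log₁₀(4.6) = 75.545 dB; L_B = 86.9 − 20·log₁₀(2.2) = 80.052 dB.
Combined: 10·log₁₀(10^(75.545/10)+10^(80.052/10)) = 81.37 dB SPL.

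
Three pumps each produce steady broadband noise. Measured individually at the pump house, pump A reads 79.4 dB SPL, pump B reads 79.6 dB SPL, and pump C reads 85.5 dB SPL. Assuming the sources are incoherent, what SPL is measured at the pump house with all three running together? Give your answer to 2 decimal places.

Uncorrelated sources add in intensity (power), not in dB.
L_total = 10·log₁₀(10^(79.4/10) + 10^(79.6/10) + 10^(85.5/10)) = 10·log₁₀(533100000) = 87.27 dB SPL.

87.27 dB SPL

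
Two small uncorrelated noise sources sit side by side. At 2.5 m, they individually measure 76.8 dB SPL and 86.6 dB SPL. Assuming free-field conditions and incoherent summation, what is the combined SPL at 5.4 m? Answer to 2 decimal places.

Combined at 2.5 m: 10·log₁₀(10^(76.8/10)+10^(86.6/10)) = 87.032 dB SPL.
Then apply −20·log₁₀(5.4/2.5) = -6.689 dB → 80.34 dB SPL.

80.34 dB SPL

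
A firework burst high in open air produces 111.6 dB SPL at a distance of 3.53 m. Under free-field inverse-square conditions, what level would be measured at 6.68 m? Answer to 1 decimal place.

Free-field point source: level drops by 20·log₁₀ of the distance ratio.
ΔL = −20·log₁₀(6.68/3.53) = -5.54 dB, so L₂ = 111.6 + (-5.54) = 106.1 dB SPL.

106.1 dB SPL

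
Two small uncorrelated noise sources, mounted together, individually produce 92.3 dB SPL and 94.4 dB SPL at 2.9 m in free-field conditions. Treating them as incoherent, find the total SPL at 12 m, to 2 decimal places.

Combined at 2.9 m: 10·log₁₀(10^(92.3/10)+10^(94.4/10)) = 96.486 dB SPL.
Then apply −20·log₁₀(12/2.9) = -12.336 dB → 84.15 dB SPL.

84.15 dB SPL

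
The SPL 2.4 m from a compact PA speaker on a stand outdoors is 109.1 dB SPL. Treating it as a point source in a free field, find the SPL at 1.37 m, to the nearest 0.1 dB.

Free-field point source: level drops by 20·log₁₀ of the distance ratio.
ΔL = −20·log₁₀(1.37/2.4) = 4.87 dB, so L₂ = 109.1 + (4.87) = 114.0 dB SPL.

114.0 dB SPL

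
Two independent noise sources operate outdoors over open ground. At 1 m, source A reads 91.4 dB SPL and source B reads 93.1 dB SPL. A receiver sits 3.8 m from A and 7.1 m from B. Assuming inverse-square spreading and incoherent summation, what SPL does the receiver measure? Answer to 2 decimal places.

81.34 dB SPL

At the listener: L_A = 91.4 − 20·log₁₀(3.8) = 79.804 dB; L_B = 93.1 − 20·log₁₀(7.1) = 76.075 dB.
Combined: 10·log₁₀(10^(79.804/10)+10^(76.075/10)) = 81.34 dB SPL.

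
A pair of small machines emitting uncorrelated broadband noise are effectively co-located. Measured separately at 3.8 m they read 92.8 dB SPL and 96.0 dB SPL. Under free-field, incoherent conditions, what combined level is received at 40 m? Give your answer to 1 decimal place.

77.3 dB SPL

Combined at 3.8 m: 10·log₁₀(10^(92.8/10)+10^(96.0/10)) = 97.70 dB SPL.
Then apply −20·log₁₀(40/3.8) = -20.45 dB → 77.3 dB SPL.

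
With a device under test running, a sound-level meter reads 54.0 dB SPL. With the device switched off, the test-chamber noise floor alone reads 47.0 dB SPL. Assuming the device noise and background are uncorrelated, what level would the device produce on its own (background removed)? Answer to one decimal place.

53.0 dB SPL

Remove the background by subtracting linear intensities:
L_src = 10·log₁₀(10^(54.0/10) − 10^(47.0/10)) = 10·log₁₀(201100) = 53.0 dB SPL.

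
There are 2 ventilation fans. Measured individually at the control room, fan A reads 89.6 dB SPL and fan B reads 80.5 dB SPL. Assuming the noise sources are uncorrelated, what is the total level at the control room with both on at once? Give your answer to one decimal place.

Add the sources as powers (linear), then convert back to dB:
L_total = 10·log₁₀(10^(89.6/10) + 10^(80.5/10)) = 10·log₁₀(1024000000) = 90.1 dB SPL.

90.1 dB SPL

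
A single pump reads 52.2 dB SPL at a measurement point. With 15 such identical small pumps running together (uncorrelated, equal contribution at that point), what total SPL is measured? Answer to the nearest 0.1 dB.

15 equal incoherent sources raise the level by 10·log₁₀(15) = 11.76 dB.
L_total = 52.2 + 11.76 = 64.0 dB SPL.

64.0 dB SPL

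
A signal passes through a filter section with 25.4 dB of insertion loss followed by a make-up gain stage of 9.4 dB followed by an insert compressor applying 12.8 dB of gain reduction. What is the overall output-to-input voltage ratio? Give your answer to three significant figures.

Net gain = (−25.4) + 9.4 + (−12.8) = -28.8 dB.
Voltage ratio = 10^(-28.8/20) = 0.0363.

0.0363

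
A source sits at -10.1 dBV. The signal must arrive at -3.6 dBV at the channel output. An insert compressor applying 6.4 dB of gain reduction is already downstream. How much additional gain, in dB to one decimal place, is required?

The required make-up gain is the shortfall in the dB sum.
G = -3.6 − (-10.1) + 6.4 = 12.9 dB.

12.9 dB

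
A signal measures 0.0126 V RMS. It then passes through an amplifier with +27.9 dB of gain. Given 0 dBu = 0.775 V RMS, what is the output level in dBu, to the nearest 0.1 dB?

-7.9 dBu

Input level: 20·log₁₀(0.0126/0.775) = -35.78 dBu.
Output: -35.78 + 27.9 = -7.9 dBu.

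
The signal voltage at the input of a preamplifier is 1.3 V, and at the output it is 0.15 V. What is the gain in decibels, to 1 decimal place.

-18.8 dB

For a voltage ratio, dB = 20·log₁₀(V₂/V₁).
20·log₁₀(0.15/1.3) = 20·log₁₀(0.1154) = -18.8 dB.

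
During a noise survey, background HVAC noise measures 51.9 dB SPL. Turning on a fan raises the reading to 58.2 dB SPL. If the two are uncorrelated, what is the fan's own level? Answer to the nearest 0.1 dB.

57.0 dB SPL

Remove the background by subtracting linear intensities:
L_src = 10·log₁₀(10^(58.2/10) − 10^(51.9/10)) = 10·log₁₀(505800) = 57.0 dB SPL.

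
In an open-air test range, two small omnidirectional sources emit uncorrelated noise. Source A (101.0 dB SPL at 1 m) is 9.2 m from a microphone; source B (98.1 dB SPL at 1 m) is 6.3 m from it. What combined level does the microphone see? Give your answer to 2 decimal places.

At the listener: L_A = 101.0 − 20·log₁₀(9.2) = 81.724 dB; L_B = 98.1 − 20·log₁₀(6.3) = 82.113 dB.
Combined: 10·log₁₀(10^(81.724/10)+10^(82.113/10)) = 84.93 dB SPL.

84.93 dB SPL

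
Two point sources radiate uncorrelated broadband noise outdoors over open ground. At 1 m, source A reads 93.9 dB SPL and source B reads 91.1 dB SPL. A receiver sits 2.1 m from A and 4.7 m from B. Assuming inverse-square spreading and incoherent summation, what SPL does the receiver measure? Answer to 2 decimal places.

87.89 dB SPL

At the listener: L_A = 93.9 − 20·log₁₀(2.1) = 87.456 dB; L_B = 91.1 − 20·log₁₀(4.7) = 77.658 dB.
Combined: 10·log₁₀(10^(87.456/10)+10^(77.658/10)) = 87.89 dB SPL.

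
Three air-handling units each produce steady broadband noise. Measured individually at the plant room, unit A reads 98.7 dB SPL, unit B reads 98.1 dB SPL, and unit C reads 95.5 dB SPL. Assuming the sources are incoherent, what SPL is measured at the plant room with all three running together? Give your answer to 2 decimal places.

102.41 dB SPL

Uncorrelated sources add in intensity (power), not in dB.
L_total = 10·log₁₀(10^(98.7/10) + 10^(98.1/10) + 10^(95.5/10)) = 10·log₁₀(17418000000) = 102.41 dB SPL.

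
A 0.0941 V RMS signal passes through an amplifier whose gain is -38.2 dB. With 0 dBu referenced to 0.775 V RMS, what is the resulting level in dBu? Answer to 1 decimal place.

-56.5 dBu

Input level: 20·log₁₀(0.0941/0.775) = -18.31 dBu.
Output: -18.31 − 38.2 = -56.5 dBu.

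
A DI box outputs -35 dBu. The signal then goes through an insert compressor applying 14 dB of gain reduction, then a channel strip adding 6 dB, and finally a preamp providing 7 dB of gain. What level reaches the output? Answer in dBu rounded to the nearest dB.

-36 dBu

In dB, series stages simply add:
-35 − 14 + 6 + 7 = -36 dBu.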